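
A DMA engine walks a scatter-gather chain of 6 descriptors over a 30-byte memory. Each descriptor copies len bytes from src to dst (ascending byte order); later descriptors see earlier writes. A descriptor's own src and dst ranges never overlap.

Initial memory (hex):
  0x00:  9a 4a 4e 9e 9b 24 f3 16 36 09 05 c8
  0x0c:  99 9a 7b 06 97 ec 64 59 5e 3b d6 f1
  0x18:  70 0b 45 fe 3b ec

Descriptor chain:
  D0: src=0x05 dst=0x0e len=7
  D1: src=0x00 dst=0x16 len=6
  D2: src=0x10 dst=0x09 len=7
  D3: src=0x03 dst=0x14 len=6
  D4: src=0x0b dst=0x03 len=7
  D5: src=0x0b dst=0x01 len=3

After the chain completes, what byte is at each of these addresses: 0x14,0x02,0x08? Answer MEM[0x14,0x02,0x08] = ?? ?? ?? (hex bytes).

MEM[0x14,0x02,0x08] = 9e 05 16

[0] 0x05->0x0e len=7 : 24 f3 16 36 09 05 c8
[1] 0x00->0x16 len=6 : 9a 4a 4e 9e 9b 24
[2] 0x10->0x09 len=7 : 16 36 09 05 c8 3b 9a
[3] 0x03->0x14 len=6 : 9e 9b 24 f3 16 36
[4] 0x0b->0x03 len=7 : 09 05 c8 3b 9a 16 36
[5] 0x0b->0x01 len=3 : 09 05 c8
query mem[0x14]=0x9e, mem[0x02]=0x05, mem[0x08]=0x16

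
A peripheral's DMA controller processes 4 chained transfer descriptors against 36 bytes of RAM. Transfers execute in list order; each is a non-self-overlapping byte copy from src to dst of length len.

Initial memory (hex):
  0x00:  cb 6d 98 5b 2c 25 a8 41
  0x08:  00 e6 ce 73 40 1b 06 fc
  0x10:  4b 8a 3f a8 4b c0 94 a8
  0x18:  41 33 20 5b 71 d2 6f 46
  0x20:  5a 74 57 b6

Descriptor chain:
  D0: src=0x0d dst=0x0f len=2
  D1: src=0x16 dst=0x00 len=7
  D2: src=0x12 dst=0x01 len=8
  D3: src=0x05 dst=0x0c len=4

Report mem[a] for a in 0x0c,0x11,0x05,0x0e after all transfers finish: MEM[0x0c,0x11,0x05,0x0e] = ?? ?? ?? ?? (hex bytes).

MEM[0x0c,0x11,0x05,0x0e] = 94 8a 94 41

[0] 0x0d->0x0f len=2 : 1b 06
[1] 0x16->0x00 len=7 : 94 a8 41 33 20 5b 71
[2] 0x12->0x01 len=8 : 3f a8 4b c0 94 a8 41 33
[3] 0x05->0x0c len=4 : 94 a8 41 33
query mem[0x0c]=0x94, mem[0x11]=0x8a, mem[0x05]=0x94, mem[0x0e]=0x41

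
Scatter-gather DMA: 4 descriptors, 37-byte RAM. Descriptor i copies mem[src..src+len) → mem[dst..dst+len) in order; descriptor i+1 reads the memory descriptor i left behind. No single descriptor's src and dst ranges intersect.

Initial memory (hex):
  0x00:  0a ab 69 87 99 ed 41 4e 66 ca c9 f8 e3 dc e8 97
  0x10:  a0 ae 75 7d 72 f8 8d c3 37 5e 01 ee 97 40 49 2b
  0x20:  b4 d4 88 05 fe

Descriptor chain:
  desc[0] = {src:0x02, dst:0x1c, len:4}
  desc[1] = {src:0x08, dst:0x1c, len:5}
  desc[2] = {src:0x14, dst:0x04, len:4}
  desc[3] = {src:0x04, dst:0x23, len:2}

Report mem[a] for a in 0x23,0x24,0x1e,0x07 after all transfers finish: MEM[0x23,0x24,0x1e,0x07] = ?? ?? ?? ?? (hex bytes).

[0] 0x02->0x1c len=4 : 69 87 99 ed
[1] 0x08->0x1c len=5 : 66 ca c9 f8 e3
[2] 0x14->0x04 len=4 : 72 f8 8d c3
[3] 0x04->0x23 len=2 : 72 f8
query mem[0x23]=0x72, mem[0x24]=0xf8, mem[0x1e]=0xc9, mem[0x07]=0xc3

MEM[0x23,0x24,0x1e,0x07] = 72 f8 c9 c3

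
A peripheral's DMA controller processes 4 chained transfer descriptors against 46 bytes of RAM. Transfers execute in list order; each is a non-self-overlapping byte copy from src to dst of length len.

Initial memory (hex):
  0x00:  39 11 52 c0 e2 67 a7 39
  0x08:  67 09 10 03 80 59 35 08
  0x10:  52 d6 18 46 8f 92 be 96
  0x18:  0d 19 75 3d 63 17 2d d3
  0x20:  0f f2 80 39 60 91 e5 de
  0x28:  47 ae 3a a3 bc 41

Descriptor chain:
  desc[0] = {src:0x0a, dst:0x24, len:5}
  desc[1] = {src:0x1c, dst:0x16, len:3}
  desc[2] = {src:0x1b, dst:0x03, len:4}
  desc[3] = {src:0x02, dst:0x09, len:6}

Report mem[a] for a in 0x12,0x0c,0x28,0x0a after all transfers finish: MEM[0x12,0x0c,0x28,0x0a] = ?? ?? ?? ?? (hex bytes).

MEM[0x12,0x0c,0x28,0x0a] = 18 17 35 3d

D0: mem[0x24..0x28] <- [10 03 80 59 35]
D1: mem[0x16..0x18] <- [63 17 2d]
D2: mem[0x03..0x06] <- [3d 63 17 2d]
D3: mem[0x09..0x0e] <- [52 3d 63 17 2d 39]
query mem[0x12]=0x18, mem[0x0c]=0x17, mem[0x28]=0x35, mem[0x0a]=0x3d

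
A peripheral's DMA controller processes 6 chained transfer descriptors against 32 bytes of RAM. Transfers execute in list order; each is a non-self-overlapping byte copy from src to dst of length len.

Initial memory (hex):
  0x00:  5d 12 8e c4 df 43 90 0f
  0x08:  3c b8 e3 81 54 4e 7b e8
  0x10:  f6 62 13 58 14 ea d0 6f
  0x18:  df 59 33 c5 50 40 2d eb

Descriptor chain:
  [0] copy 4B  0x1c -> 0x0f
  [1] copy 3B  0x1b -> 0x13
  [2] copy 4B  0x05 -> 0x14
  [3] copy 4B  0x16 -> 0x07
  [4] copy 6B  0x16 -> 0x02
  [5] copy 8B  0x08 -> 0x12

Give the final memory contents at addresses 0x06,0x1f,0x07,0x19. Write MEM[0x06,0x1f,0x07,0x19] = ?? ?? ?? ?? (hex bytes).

MEM[0x06,0x1f,0x07,0x19] = 33 eb c5 50

  after D0: wrote 4B at 0x0f = 50402deb
  after D1: wrote 3B at 0x13 = c55040
  after D2: wrote 4B at 0x14 = 43900f3c
  after D3: wrote 4B at 0x07 = 0f3cdf59
  after D4: wrote 6B at 0x02 = 0f3cdf5933c5
  after D5: wrote 8B at 0x12 = 3cdf5981544e7b50
query mem[0x06]=0x33, mem[0x1f]=0xeb, mem[0x07]=0xc5, mem[0x19]=0x50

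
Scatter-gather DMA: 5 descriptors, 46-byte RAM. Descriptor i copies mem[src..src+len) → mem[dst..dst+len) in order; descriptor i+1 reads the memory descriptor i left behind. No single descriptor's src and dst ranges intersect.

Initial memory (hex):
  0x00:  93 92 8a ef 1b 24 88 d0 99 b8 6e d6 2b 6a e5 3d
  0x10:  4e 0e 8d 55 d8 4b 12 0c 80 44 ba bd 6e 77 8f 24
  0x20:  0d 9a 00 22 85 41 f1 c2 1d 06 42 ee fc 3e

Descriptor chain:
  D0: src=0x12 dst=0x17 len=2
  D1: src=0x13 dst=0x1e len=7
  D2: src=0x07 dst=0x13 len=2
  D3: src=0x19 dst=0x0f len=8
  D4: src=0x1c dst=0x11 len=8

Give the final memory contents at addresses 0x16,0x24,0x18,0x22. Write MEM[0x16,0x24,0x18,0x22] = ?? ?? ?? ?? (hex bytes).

MEM[0x16,0x24,0x18,0x22] = 12 44 55 8d

  after D0: wrote 2B at 0x17 = 8d55
  after D1: wrote 7B at 0x1e = 55d84b128d5544
  after D2: wrote 2B at 0x13 = d099
  after D3: wrote 8B at 0x0f = 44babd6e7755d84b
  after D4: wrote 8B at 0x11 = 6e7755d84b128d55
query mem[0x16]=0x12, mem[0x24]=0x44, mem[0x18]=0x55, mem[0x22]=0x8d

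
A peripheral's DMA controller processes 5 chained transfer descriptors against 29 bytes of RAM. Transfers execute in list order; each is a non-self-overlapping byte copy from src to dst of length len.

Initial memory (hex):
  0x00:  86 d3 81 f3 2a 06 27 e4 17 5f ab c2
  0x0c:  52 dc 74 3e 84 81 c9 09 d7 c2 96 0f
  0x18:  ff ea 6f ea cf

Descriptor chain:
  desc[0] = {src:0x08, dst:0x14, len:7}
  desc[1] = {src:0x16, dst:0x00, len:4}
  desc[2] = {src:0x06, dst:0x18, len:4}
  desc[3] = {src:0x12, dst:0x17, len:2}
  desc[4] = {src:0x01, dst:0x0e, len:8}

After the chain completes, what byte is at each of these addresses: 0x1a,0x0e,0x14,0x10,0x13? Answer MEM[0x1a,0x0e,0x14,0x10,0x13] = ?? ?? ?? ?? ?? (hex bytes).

  after D0: wrote 7B at 0x14 = 175fabc252dc74
  after D1: wrote 4B at 0x00 = abc252dc
  after D2: wrote 4B at 0x18 = 27e4175f
  after D3: wrote 2B at 0x17 = c909
  after D4: wrote 8B at 0x0e = c252dc2a0627e417
query mem[0x1a]=0x17, mem[0x0e]=0xc2, mem[0x14]=0xe4, mem[0x10]=0xdc, mem[0x13]=0x27

MEM[0x1a,0x0e,0x14,0x10,0x13] = 17 c2 e4 dc 27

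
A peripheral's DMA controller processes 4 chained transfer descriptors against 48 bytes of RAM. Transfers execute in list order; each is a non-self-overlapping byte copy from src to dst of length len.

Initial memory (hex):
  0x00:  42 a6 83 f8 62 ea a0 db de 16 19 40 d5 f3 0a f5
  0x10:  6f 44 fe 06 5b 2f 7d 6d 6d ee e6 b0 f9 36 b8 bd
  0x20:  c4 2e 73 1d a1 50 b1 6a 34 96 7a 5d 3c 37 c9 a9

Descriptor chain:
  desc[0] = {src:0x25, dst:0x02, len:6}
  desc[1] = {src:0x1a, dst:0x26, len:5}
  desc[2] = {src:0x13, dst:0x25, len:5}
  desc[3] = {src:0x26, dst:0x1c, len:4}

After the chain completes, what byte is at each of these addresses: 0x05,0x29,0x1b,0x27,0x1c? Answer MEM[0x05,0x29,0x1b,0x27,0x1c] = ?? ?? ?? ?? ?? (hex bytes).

MEM[0x05,0x29,0x1b,0x27,0x1c] = 34 6d b0 2f 5b

#0 dst[0x02+6] := {0x50,0xb1,0x6a,0x34,0x96,0x7a}
#1 dst[0x26+5] := {0xe6,0xb0,0xf9,0x36,0xb8}
#2 dst[0x25+5] := {0x06,0x5b,0x2f,0x7d,0x6d}
#3 dst[0x1c+4] := {0x5b,0x2f,0x7d,0x6d}
query mem[0x05]=0x34, mem[0x29]=0x6d, mem[0x1b]=0xb0, mem[0x27]=0x2f, mem[0x1c]=0x5b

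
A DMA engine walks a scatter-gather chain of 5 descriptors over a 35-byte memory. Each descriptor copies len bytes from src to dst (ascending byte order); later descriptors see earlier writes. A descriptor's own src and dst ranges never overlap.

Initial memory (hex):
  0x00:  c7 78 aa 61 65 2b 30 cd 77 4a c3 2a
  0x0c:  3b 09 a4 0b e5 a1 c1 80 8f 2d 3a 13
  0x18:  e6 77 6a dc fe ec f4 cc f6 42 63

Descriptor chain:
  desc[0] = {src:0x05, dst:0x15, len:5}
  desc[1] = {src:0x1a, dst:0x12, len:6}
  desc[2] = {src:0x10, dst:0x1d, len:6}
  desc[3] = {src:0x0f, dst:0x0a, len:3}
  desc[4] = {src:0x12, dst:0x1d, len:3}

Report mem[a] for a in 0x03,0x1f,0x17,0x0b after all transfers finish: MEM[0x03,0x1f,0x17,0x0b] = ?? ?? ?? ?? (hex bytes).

MEM[0x03,0x1f,0x17,0x0b] = 61 fe cc e5

D0: mem[0x15..0x19] <- [2b 30 cd 77 4a]
D1: mem[0x12..0x17] <- [6a dc fe ec f4 cc]
D2: mem[0x1d..0x22] <- [e5 a1 6a dc fe ec]
D3: mem[0x0a..0x0c] <- [0b e5 a1]
D4: mem[0x1d..0x1f] <- [6a dc fe]
query mem[0x03]=0x61, mem[0x1f]=0xfe, mem[0x17]=0xcc, mem[0x0b]=0xe5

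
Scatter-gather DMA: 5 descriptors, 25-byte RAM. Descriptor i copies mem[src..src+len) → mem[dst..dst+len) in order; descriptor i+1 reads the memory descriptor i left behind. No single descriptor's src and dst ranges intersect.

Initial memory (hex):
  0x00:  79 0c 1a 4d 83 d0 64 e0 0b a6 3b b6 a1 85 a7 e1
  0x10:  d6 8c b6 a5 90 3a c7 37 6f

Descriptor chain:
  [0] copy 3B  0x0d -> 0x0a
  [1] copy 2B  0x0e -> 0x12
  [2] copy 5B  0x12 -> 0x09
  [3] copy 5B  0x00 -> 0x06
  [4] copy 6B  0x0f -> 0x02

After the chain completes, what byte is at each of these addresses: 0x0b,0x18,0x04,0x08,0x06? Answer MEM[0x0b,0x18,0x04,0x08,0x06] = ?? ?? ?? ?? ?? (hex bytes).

D0: mem[0x0a..0x0c] <- [85 a7 e1]
D1: mem[0x12..0x13] <- [a7 e1]
D2: mem[0x09..0x0d] <- [a7 e1 90 3a c7]
D3: mem[0x06..0x0a] <- [79 0c 1a 4d 83]
D4: mem[0x02..0x07] <- [e1 d6 8c a7 e1 90]
query mem[0x0b]=0x90, mem[0x18]=0x6f, mem[0x04]=0x8c, mem[0x08]=0x1a, mem[0x06]=0xe1

MEM[0x0b,0x18,0x04,0x08,0x06] = 90 6f 8c 1a e1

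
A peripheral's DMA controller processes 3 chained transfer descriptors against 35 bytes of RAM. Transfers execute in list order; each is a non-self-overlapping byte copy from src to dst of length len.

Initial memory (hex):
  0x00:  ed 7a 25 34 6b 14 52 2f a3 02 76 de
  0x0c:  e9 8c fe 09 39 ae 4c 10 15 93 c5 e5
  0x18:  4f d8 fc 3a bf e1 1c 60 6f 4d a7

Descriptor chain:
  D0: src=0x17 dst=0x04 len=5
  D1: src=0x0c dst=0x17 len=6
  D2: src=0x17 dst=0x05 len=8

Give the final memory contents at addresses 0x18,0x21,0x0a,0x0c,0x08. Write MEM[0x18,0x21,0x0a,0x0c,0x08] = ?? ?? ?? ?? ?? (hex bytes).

[0] 0x17->0x04 len=5 : e5 4f d8 fc 3a
[1] 0x0c->0x17 len=6 : e9 8c fe 09 39 ae
[2] 0x17->0x05 len=8 : e9 8c fe 09 39 ae e1 1c
query mem[0x18]=0x8c, mem[0x21]=0x4d, mem[0x0a]=0xae, mem[0x0c]=0x1c, mem[0x08]=0x09

MEM[0x18,0x21,0x0a,0x0c,0x08] = 8c 4d ae 1c 09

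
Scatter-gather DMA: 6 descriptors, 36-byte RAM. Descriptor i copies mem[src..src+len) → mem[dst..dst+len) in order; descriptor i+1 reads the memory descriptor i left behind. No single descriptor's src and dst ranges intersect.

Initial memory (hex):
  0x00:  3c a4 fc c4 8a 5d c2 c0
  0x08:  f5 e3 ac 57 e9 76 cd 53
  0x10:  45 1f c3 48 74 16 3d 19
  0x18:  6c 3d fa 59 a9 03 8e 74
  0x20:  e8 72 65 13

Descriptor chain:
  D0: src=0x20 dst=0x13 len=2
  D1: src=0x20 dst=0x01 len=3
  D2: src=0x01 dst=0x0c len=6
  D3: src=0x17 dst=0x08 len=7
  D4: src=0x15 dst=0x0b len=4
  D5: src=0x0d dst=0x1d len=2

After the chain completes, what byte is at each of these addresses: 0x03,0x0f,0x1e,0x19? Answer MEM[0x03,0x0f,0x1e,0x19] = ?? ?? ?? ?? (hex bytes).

MEM[0x03,0x0f,0x1e,0x19] = 65 8a 6c 3d

#0 dst[0x13+2] := {0xe8,0x72}
#1 dst[0x01+3] := {0xe8,0x72,0x65}
#2 dst[0x0c+6] := {0xe8,0x72,0x65,0x8a,0x5d,0xc2}
#3 dst[0x08+7] := {0x19,0x6c,0x3d,0xfa,0x59,0xa9,0x03}
#4 dst[0x0b+4] := {0x16,0x3d,0x19,0x6c}
#5 dst[0x1d+2] := {0x19,0x6c}
query mem[0x03]=0x65, mem[0x0f]=0x8a, mem[0x1e]=0x6c, mem[0x19]=0x3d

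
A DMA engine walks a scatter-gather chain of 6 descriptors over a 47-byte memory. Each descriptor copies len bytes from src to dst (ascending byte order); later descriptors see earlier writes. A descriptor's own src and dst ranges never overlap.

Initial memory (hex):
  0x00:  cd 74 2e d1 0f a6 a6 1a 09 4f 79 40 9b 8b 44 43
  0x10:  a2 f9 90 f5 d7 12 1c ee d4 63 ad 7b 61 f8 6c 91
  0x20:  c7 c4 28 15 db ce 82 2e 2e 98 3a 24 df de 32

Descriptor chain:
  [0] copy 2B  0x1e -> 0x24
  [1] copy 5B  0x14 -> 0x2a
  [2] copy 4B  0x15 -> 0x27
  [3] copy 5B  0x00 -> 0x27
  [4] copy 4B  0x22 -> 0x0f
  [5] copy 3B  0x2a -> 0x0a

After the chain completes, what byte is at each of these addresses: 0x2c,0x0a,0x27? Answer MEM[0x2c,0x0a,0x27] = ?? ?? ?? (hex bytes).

#0 dst[0x24+2] := {0x6c,0x91}
#1 dst[0x2a+5] := {0xd7,0x12,0x1c,0xee,0xd4}
#2 dst[0x27+4] := {0x12,0x1c,0xee,0xd4}
#3 dst[0x27+5] := {0xcd,0x74,0x2e,0xd1,0x0f}
#4 dst[0x0f+4] := {0x28,0x15,0x6c,0x91}
#5 dst[0x0a+3] := {0xd1,0x0f,0x1c}
query mem[0x2c]=0x1c, mem[0x0a]=0xd1, mem[0x27]=0xcd

MEM[0x2c,0x0a,0x27] = 1c d1 cd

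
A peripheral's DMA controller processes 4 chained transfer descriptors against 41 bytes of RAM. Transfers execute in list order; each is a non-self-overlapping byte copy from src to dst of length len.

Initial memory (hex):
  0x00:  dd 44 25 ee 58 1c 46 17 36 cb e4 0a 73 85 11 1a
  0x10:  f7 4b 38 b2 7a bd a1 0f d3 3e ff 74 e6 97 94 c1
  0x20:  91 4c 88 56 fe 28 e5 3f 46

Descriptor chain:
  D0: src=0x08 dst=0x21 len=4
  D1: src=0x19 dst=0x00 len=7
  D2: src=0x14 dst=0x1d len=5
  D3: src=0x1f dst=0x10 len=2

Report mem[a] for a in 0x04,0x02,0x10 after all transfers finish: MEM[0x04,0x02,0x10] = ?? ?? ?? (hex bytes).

[0] 0x08->0x21 len=4 : 36 cb e4 0a
[1] 0x19->0x00 len=7 : 3e ff 74 e6 97 94 c1
[2] 0x14->0x1d len=5 : 7a bd a1 0f d3
[3] 0x1f->0x10 len=2 : a1 0f
query mem[0x04]=0x97, mem[0x02]=0x74, mem[0x10]=0xa1

MEM[0x04,0x02,0x10] = 97 74 a1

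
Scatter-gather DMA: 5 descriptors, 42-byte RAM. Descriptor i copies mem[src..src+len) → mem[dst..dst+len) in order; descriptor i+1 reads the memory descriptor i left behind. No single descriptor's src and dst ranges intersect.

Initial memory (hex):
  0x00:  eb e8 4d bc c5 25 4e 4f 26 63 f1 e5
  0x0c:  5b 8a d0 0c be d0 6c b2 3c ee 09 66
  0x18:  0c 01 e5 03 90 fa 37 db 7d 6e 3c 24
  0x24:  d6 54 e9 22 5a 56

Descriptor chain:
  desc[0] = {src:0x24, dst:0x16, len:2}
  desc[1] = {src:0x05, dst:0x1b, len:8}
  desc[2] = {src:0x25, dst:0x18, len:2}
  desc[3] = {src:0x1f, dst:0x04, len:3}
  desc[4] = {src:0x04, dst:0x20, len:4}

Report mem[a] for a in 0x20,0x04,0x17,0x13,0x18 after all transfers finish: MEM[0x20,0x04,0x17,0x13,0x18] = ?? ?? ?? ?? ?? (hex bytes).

MEM[0x20,0x04,0x17,0x13,0x18] = 63 63 54 b2 54

[0] 0x24->0x16 len=2 : d6 54
[1] 0x05->0x1b len=8 : 25 4e 4f 26 63 f1 e5 5b
[2] 0x25->0x18 len=2 : 54 e9
[3] 0x1f->0x04 len=3 : 63 f1 e5
[4] 0x04->0x20 len=4 : 63 f1 e5 4f
query mem[0x20]=0x63, mem[0x04]=0x63, mem[0x17]=0x54, mem[0x13]=0xb2, mem[0x18]=0x54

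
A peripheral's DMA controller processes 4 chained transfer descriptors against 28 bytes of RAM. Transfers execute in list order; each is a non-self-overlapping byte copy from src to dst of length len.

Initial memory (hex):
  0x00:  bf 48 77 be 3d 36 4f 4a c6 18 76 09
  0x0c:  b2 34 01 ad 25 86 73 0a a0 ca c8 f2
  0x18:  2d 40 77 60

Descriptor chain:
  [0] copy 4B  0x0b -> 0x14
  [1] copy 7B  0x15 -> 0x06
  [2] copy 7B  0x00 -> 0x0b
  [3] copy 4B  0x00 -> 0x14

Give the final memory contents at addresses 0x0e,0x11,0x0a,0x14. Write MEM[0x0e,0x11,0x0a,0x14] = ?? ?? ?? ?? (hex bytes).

#0 dst[0x14+4] := {0x09,0xb2,0x34,0x01}
#1 dst[0x06+7] := {0xb2,0x34,0x01,0x2d,0x40,0x77,0x60}
#2 dst[0x0b+7] := {0xbf,0x48,0x77,0xbe,0x3d,0x36,0xb2}
#3 dst[0x14+4] := {0xbf,0x48,0x77,0xbe}
query mem[0x0e]=0xbe, mem[0x11]=0xb2, mem[0x0a]=0x40, mem[0x14]=0xbf

MEM[0x0e,0x11,0x0a,0x14] = be b2 40 bf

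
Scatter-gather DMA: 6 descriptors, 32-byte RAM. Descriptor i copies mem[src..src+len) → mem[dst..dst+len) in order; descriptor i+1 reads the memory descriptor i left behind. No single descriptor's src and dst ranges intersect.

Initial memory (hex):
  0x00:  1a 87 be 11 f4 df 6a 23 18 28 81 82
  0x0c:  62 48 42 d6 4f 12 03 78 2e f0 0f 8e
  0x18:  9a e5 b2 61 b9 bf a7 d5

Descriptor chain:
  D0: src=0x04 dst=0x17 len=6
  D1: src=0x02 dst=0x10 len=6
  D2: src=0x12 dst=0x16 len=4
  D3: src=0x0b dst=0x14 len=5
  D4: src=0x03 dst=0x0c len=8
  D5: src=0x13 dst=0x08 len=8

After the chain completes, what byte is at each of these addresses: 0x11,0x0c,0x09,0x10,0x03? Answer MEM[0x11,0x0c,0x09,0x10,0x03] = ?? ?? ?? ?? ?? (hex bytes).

#0 dst[0x17+6] := {0xf4,0xdf,0x6a,0x23,0x18,0x28}
#1 dst[0x10+6] := {0xbe,0x11,0xf4,0xdf,0x6a,0x23}
#2 dst[0x16+4] := {0xf4,0xdf,0x6a,0x23}
#3 dst[0x14+5] := {0x82,0x62,0x48,0x42,0xd6}
#4 dst[0x0c+8] := {0x11,0xf4,0xdf,0x6a,0x23,0x18,0x28,0x81}
#5 dst[0x08+8] := {0x81,0x82,0x62,0x48,0x42,0xd6,0x23,0x23}
query mem[0x11]=0x18, mem[0x0c]=0x42, mem[0x09]=0x82, mem[0x10]=0x23, mem[0x03]=0x11

MEM[0x11,0x0c,0x09,0x10,0x03] = 18 42 82 23 11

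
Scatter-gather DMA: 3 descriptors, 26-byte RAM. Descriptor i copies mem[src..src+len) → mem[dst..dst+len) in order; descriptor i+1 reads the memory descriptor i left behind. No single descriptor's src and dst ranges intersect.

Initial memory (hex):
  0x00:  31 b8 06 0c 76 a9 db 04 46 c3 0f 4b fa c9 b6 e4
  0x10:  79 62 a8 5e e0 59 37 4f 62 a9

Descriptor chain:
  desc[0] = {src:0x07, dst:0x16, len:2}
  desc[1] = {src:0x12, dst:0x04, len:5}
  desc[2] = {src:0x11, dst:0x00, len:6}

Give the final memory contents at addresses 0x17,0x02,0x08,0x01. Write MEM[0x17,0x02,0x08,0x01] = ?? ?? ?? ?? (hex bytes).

MEM[0x17,0x02,0x08,0x01] = 46 5e 04 a8

D0: mem[0x16..0x17] <- [04 46]
D1: mem[0x04..0x08] <- [a8 5e e0 59 04]
D2: mem[0x00..0x05] <- [62 a8 5e e0 59 04]
query mem[0x17]=0x46, mem[0x02]=0x5e, mem[0x08]=0x04, mem[0x01]=0xa8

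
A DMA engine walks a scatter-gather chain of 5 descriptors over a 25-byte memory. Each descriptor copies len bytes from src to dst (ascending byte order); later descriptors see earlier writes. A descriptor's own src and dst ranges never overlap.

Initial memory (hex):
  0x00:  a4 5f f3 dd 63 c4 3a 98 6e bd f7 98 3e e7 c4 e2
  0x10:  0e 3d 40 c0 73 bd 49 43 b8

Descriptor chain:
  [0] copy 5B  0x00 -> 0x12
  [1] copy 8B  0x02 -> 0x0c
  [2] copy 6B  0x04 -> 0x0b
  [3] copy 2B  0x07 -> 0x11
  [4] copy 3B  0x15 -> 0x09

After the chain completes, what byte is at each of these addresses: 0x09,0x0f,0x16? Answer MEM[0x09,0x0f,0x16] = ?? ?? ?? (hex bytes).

[0] 0x00->0x12 len=5 : a4 5f f3 dd 63
[1] 0x02->0x0c len=8 : f3 dd 63 c4 3a 98 6e bd
[2] 0x04->0x0b len=6 : 63 c4 3a 98 6e bd
[3] 0x07->0x11 len=2 : 98 6e
[4] 0x15->0x09 len=3 : dd 63 43
query mem[0x09]=0xdd, mem[0x0f]=0x6e, mem[0x16]=0x63

MEM[0x09,0x0f,0x16] = dd 6e 63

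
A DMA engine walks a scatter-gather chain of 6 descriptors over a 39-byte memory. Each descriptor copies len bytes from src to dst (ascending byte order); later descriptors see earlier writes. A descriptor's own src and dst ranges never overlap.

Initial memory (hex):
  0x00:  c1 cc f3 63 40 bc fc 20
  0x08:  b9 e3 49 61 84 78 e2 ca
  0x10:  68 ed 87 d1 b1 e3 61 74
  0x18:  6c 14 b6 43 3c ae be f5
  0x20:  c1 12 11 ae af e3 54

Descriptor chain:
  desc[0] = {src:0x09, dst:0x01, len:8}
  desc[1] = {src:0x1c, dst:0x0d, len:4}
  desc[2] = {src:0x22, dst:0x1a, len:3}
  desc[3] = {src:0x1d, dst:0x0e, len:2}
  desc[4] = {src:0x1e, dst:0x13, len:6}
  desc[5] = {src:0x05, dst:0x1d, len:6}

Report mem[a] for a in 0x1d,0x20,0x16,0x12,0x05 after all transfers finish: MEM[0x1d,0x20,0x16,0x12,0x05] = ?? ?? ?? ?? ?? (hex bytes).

MEM[0x1d,0x20,0x16,0x12,0x05] = 78 68 12 87 78

#0 dst[0x01+8] := {0xe3,0x49,0x61,0x84,0x78,0xe2,0xca,0x68}
#1 dst[0x0d+4] := {0x3c,0xae,0xbe,0xf5}
#2 dst[0x1a+3] := {0x11,0xae,0xaf}
#3 dst[0x0e+2] := {0xae,0xbe}
#4 dst[0x13+6] := {0xbe,0xf5,0xc1,0x12,0x11,0xae}
#5 dst[0x1d+6] := {0x78,0xe2,0xca,0x68,0xe3,0x49}
query mem[0x1d]=0x78, mem[0x20]=0x68, mem[0x16]=0x12, mem[0x12]=0x87, mem[0x05]=0x78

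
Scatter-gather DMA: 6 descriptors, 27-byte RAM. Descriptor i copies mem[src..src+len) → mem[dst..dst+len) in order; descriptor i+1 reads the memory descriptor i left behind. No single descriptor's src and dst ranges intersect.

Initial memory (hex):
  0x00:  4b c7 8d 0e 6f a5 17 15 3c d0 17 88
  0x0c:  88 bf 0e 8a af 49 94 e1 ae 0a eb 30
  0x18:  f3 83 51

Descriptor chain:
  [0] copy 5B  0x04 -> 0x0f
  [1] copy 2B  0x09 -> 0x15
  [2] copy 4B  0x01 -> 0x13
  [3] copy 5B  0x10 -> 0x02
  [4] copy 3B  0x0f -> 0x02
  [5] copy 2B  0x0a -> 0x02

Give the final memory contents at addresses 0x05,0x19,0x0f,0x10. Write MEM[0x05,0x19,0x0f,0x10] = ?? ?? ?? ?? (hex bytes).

MEM[0x05,0x19,0x0f,0x10] = c7 83 6f a5

[0] 0x04->0x0f len=5 : 6f a5 17 15 3c
[1] 0x09->0x15 len=2 : d0 17
[2] 0x01->0x13 len=4 : c7 8d 0e 6f
[3] 0x10->0x02 len=5 : a5 17 15 c7 8d
[4] 0x0f->0x02 len=3 : 6f a5 17
[5] 0x0a->0x02 len=2 : 17 88
query mem[0x05]=0xc7, mem[0x19]=0x83, mem[0x0f]=0x6f, mem[0x10]=0xa5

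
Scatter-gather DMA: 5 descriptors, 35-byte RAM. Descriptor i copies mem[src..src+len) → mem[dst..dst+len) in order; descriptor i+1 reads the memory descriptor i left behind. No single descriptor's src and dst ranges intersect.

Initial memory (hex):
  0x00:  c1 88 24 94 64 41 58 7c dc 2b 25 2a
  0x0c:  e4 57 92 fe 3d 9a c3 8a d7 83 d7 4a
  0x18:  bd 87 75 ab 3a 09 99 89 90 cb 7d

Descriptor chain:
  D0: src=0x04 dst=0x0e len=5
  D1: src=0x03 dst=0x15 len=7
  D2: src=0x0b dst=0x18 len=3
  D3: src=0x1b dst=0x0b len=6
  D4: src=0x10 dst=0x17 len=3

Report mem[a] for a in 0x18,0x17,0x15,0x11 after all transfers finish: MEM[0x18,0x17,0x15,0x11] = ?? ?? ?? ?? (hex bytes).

MEM[0x18,0x17,0x15,0x11] = 7c 90 94 7c

D0: mem[0x0e..0x12] <- [64 41 58 7c dc]
D1: mem[0x15..0x1b] <- [94 64 41 58 7c dc 2b]
D2: mem[0x18..0x1a] <- [2a e4 57]
D3: mem[0x0b..0x10] <- [2b 3a 09 99 89 90]
D4: mem[0x17..0x19] <- [90 7c dc]
query mem[0x18]=0x7c, mem[0x17]=0x90, mem[0x15]=0x94, mem[0x11]=0x7c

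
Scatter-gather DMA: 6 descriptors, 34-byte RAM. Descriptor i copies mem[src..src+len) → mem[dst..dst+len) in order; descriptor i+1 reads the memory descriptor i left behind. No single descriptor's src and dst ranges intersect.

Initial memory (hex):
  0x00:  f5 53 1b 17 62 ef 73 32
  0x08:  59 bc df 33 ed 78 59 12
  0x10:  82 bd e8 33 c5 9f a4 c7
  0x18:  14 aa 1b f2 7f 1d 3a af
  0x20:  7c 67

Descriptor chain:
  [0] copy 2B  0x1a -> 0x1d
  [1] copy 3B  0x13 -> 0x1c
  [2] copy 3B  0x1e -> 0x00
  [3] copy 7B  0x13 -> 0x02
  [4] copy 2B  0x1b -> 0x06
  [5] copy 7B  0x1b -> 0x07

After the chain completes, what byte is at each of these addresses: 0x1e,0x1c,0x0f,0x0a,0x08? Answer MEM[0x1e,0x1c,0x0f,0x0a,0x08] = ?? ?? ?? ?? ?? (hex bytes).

MEM[0x1e,0x1c,0x0f,0x0a,0x08] = 9f 33 12 9f 33

D0: mem[0x1d..0x1e] <- [1b f2]
D1: mem[0x1c..0x1e] <- [33 c5 9f]
D2: mem[0x00..0x02] <- [9f af 7c]
D3: mem[0x02..0x08] <- [33 c5 9f a4 c7 14 aa]
D4: mem[0x06..0x07] <- [f2 33]
D5: mem[0x07..0x0d] <- [f2 33 c5 9f af 7c 67]
query mem[0x1e]=0x9f, mem[0x1c]=0x33, mem[0x0f]=0x12, mem[0x0a]=0x9f, mem[0x08]=0x33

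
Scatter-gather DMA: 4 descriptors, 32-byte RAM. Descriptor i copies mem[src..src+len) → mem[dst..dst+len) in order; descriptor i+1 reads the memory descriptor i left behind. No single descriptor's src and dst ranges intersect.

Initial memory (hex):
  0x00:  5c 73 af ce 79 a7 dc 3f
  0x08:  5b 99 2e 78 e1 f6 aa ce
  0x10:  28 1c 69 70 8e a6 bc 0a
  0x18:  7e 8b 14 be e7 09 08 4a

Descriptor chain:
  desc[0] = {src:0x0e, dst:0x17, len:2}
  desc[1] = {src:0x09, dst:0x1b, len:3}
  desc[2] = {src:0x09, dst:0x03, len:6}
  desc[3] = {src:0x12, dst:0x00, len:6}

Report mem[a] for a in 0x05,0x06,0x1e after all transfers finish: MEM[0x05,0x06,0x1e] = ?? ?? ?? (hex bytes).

MEM[0x05,0x06,0x1e] = aa e1 08

  after D0: wrote 2B at 0x17 = aace
  after D1: wrote 3B at 0x1b = 992e78
  after D2: wrote 6B at 0x03 = 992e78e1f6aa
  after D3: wrote 6B at 0x00 = 69708ea6bcaa
query mem[0x05]=0xaa, mem[0x06]=0xe1, mem[0x1e]=0x08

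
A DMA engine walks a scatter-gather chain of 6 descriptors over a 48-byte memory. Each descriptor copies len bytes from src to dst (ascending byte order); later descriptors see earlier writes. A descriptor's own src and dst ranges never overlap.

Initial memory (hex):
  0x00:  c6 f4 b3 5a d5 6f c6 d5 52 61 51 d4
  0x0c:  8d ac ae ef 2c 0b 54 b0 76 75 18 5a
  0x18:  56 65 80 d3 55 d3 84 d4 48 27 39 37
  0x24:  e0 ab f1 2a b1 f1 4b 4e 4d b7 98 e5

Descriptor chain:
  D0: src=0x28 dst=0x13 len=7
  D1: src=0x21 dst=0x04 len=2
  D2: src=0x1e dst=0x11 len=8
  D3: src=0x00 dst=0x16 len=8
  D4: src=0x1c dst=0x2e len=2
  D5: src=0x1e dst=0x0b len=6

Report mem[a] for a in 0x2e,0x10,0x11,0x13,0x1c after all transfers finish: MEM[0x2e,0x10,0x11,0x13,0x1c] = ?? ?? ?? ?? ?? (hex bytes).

MEM[0x2e,0x10,0x11,0x13,0x1c] = c6 37 84 48 c6

#0 dst[0x13+7] := {0xb1,0xf1,0x4b,0x4e,0x4d,0xb7,0x98}
#1 dst[0x04+2] := {0x27,0x39}
#2 dst[0x11+8] := {0x84,0xd4,0x48,0x27,0x39,0x37,0xe0,0xab}
#3 dst[0x16+8] := {0xc6,0xf4,0xb3,0x5a,0x27,0x39,0xc6,0xd5}
#4 dst[0x2e+2] := {0xc6,0xd5}
#5 dst[0x0b+6] := {0x84,0xd4,0x48,0x27,0x39,0x37}
query mem[0x2e]=0xc6, mem[0x10]=0x37, mem[0x11]=0x84, mem[0x13]=0x48, mem[0x1c]=0xc6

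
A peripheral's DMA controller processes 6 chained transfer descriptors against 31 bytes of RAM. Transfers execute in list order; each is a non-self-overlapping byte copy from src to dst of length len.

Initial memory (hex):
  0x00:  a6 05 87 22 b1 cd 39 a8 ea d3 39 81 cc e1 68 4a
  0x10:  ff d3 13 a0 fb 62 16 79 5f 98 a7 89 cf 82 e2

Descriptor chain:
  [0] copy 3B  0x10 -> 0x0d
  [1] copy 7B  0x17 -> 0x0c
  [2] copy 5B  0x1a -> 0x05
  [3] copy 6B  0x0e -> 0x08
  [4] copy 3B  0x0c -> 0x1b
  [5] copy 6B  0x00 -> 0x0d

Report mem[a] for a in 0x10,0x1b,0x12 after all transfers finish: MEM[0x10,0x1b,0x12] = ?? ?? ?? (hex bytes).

[0] 0x10->0x0d len=3 : ff d3 13
[1] 0x17->0x0c len=7 : 79 5f 98 a7 89 cf 82
[2] 0x1a->0x05 len=5 : a7 89 cf 82 e2
[3] 0x0e->0x08 len=6 : 98 a7 89 cf 82 a0
[4] 0x0c->0x1b len=3 : 82 a0 98
[5] 0x00->0x0d len=6 : a6 05 87 22 b1 a7
query mem[0x10]=0x22, mem[0x1b]=0x82, mem[0x12]=0xa7

MEM[0x10,0x1b,0x12] = 22 82 a7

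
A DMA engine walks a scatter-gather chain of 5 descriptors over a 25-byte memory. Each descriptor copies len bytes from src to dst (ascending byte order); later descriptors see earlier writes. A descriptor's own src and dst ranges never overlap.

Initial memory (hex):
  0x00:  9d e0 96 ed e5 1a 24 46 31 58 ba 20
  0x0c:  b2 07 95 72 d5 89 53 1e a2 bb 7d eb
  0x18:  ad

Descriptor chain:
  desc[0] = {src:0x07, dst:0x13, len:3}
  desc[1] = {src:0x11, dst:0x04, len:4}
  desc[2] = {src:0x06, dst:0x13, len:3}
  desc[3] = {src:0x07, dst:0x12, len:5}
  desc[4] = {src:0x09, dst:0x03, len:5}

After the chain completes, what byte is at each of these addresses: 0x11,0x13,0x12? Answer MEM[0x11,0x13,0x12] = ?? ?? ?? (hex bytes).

  after D0: wrote 3B at 0x13 = 463158
  after D1: wrote 4B at 0x04 = 89534631
  after D2: wrote 3B at 0x13 = 463131
  after D3: wrote 5B at 0x12 = 313158ba20
  after D4: wrote 5B at 0x03 = 58ba20b207
query mem[0x11]=0x89, mem[0x13]=0x31, mem[0x12]=0x31

MEM[0x11,0x13,0x12] = 89 31 31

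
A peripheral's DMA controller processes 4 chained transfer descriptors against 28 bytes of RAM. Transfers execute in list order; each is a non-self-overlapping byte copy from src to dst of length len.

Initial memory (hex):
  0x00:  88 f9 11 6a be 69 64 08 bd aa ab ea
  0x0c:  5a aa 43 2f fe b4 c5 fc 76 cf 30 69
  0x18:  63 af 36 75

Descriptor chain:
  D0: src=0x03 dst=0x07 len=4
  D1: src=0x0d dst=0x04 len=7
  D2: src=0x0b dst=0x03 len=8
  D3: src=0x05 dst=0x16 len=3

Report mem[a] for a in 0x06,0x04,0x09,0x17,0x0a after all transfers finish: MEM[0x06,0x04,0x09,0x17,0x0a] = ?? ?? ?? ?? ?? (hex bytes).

MEM[0x06,0x04,0x09,0x17,0x0a] = 43 5a b4 43 c5

[0] 0x03->0x07 len=4 : 6a be 69 64
[1] 0x0d->0x04 len=7 : aa 43 2f fe b4 c5 fc
[2] 0x0b->0x03 len=8 : ea 5a aa 43 2f fe b4 c5
[3] 0x05->0x16 len=3 : aa 43 2f
query mem[0x06]=0x43, mem[0x04]=0x5a, mem[0x09]=0xb4, mem[0x17]=0x43, mem[0x0a]=0xc5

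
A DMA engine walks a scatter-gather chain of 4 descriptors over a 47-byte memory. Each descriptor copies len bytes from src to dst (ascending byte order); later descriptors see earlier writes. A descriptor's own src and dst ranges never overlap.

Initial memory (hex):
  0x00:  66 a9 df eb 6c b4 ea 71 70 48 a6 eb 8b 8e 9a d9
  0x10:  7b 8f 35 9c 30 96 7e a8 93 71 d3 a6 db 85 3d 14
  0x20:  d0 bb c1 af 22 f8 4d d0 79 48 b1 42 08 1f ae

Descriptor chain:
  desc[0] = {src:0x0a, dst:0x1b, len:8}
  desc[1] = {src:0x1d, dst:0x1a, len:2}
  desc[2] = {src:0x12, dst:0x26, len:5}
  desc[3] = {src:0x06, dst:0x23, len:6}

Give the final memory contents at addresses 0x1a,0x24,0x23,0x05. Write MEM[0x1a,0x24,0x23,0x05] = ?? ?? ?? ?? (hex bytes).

  after D0: wrote 8B at 0x1b = a6eb8b8e9ad97b8f
  after D1: wrote 2B at 0x1a = 8b8e
  after D2: wrote 5B at 0x26 = 359c30967e
  after D3: wrote 6B at 0x23 = ea717048a6eb
query mem[0x1a]=0x8b, mem[0x24]=0x71, mem[0x23]=0xea, mem[0x05]=0xb4

MEM[0x1a,0x24,0x23,0x05] = 8b 71 ea b4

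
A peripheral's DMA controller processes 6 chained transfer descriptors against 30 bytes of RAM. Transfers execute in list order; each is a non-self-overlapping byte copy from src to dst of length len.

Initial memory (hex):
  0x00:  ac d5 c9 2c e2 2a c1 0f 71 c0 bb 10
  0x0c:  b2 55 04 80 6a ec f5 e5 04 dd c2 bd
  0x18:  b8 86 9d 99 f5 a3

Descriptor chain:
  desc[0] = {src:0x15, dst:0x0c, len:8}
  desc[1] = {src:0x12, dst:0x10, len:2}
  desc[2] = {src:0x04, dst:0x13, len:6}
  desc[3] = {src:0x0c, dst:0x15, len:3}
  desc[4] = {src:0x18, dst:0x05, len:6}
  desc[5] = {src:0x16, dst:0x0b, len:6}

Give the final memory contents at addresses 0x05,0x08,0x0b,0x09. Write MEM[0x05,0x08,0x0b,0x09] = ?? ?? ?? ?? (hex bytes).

MEM[0x05,0x08,0x0b,0x09] = c0 99 c2 f5

[0] 0x15->0x0c len=8 : dd c2 bd b8 86 9d 99 f5
[1] 0x12->0x10 len=2 : 99 f5
[2] 0x04->0x13 len=6 : e2 2a c1 0f 71 c0
[3] 0x0c->0x15 len=3 : dd c2 bd
[4] 0x18->0x05 len=6 : c0 86 9d 99 f5 a3
[5] 0x16->0x0b len=6 : c2 bd c0 86 9d 99
query mem[0x05]=0xc0, mem[0x08]=0x99, mem[0x0b]=0xc2, mem[0x09]=0xf5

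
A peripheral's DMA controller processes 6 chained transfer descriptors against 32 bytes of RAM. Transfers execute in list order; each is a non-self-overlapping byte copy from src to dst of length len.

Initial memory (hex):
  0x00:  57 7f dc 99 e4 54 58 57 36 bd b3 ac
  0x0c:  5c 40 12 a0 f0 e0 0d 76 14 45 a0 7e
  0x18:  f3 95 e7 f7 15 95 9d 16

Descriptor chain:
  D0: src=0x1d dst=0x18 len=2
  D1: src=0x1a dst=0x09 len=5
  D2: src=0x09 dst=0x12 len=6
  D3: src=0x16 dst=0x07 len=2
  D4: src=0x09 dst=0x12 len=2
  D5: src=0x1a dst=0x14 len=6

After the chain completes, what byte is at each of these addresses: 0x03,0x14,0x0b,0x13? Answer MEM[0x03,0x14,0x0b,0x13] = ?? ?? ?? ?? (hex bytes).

  after D0: wrote 2B at 0x18 = 959d
  after D1: wrote 5B at 0x09 = e7f715959d
  after D2: wrote 6B at 0x12 = e7f715959d12
  after D3: wrote 2B at 0x07 = 9d12
  after D4: wrote 2B at 0x12 = e7f7
  after D5: wrote 6B at 0x14 = e7f715959d16
query mem[0x03]=0x99, mem[0x14]=0xe7, mem[0x0b]=0x15, mem[0x13]=0xf7

MEM[0x03,0x14,0x0b,0x13] = 99 e7 15 f7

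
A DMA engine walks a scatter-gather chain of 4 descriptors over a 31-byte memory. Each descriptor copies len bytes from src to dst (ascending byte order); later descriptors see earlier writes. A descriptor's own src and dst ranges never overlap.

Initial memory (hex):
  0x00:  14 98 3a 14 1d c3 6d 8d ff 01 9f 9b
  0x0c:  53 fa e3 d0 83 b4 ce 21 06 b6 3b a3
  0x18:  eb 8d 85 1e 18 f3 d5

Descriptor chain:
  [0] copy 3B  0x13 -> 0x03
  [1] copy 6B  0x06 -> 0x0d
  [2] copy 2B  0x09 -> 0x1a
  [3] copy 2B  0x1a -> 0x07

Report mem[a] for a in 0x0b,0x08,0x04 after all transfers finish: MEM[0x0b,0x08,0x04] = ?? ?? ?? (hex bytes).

MEM[0x0b,0x08,0x04] = 9b 9f 06

D0: mem[0x03..0x05] <- [21 06 b6]
D1: mem[0x0d..0x12] <- [6d 8d ff 01 9f 9b]
D2: mem[0x1a..0x1b] <- [01 9f]
D3: mem[0x07..0x08] <- [01 9f]
query mem[0x0b]=0x9b, mem[0x08]=0x9f, mem[0x04]=0x06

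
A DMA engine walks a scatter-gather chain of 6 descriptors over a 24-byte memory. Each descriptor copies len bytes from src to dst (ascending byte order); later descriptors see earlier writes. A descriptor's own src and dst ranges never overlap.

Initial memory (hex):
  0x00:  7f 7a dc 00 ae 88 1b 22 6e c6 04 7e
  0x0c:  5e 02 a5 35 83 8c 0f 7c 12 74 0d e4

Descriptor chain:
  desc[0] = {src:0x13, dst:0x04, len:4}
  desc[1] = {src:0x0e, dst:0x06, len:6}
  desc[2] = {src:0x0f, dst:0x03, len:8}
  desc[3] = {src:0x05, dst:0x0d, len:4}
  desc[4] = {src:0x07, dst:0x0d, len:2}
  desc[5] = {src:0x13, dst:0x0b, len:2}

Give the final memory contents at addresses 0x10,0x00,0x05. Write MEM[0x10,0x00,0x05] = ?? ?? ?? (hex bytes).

MEM[0x10,0x00,0x05] = 12 7f 8c

  after D0: wrote 4B at 0x04 = 7c12740d
  after D1: wrote 6B at 0x06 = a535838c0f7c
  after D2: wrote 8B at 0x03 = 35838c0f7c12740d
  after D3: wrote 4B at 0x0d = 8c0f7c12
  after D4: wrote 2B at 0x0d = 7c12
  after D5: wrote 2B at 0x0b = 7c12
query mem[0x10]=0x12, mem[0x00]=0x7f, mem[0x05]=0x8c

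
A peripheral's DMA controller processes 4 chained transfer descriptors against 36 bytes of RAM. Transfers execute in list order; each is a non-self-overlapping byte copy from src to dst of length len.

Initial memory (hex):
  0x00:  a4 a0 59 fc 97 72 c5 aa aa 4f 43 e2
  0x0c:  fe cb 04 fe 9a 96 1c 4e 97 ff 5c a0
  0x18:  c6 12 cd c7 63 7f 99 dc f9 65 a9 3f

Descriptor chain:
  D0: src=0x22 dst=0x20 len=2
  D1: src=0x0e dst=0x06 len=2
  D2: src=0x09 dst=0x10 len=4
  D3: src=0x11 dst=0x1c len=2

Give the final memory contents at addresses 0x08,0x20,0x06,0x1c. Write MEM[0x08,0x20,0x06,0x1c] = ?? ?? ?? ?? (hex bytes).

MEM[0x08,0x20,0x06,0x1c] = aa a9 04 43

[0] 0x22->0x20 len=2 : a9 3f
[1] 0x0e->0x06 len=2 : 04 fe
[2] 0x09->0x10 len=4 : 4f 43 e2 fe
[3] 0x11->0x1c len=2 : 43 e2
query mem[0x08]=0xaa, mem[0x20]=0xa9, mem[0x06]=0x04, mem[0x1c]=0x43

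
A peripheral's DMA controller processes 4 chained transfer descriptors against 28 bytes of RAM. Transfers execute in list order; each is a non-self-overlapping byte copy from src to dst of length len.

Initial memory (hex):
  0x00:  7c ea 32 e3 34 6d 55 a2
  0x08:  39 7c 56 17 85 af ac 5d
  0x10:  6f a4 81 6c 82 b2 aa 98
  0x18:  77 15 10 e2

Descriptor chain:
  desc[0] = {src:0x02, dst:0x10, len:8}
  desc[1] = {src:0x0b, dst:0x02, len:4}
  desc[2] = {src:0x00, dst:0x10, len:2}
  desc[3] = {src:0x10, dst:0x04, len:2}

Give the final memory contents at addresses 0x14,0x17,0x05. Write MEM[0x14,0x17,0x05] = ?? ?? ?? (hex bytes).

MEM[0x14,0x17,0x05] = 55 7c ea

[0] 0x02->0x10 len=8 : 32 e3 34 6d 55 a2 39 7c
[1] 0x0b->0x02 len=4 : 17 85 af ac
[2] 0x00->0x10 len=2 : 7c ea
[3] 0x10->0x04 len=2 : 7c ea
query mem[0x14]=0x55, mem[0x17]=0x7c, mem[0x05]=0xea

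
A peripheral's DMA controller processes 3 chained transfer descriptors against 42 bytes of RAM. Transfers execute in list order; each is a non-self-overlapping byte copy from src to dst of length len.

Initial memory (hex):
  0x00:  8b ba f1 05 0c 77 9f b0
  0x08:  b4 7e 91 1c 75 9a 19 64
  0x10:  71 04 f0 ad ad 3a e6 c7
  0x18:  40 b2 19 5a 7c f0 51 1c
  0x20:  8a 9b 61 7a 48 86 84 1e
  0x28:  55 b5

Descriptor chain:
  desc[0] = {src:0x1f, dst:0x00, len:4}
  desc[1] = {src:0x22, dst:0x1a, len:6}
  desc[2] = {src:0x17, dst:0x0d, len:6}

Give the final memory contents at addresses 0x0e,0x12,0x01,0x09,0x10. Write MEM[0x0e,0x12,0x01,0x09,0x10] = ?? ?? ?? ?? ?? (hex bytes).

D0: mem[0x00..0x03] <- [1c 8a 9b 61]
D1: mem[0x1a..0x1f] <- [61 7a 48 86 84 1e]
D2: mem[0x0d..0x12] <- [c7 40 b2 61 7a 48]
query mem[0x0e]=0x40, mem[0x12]=0x48, mem[0x01]=0x8a, mem[0x09]=0x7e, mem[0x10]=0x61

MEM[0x0e,0x12,0x01,0x09,0x10] = 40 48 8a 7e 61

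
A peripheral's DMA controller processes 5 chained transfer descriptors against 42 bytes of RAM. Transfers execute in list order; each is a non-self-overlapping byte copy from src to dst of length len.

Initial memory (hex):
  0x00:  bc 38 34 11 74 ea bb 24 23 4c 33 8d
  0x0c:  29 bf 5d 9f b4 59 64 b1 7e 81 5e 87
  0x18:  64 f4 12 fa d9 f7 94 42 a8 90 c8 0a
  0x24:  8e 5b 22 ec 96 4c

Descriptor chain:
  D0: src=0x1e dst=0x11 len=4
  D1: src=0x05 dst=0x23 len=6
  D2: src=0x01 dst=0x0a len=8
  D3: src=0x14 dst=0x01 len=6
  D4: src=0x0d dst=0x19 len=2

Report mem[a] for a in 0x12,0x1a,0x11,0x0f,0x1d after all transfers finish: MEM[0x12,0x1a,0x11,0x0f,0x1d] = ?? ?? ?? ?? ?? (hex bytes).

MEM[0x12,0x1a,0x11,0x0f,0x1d] = 42 ea 23 bb f7

  after D0: wrote 4B at 0x11 = 9442a890
  after D1: wrote 6B at 0x23 = eabb24234c33
  after D2: wrote 8B at 0x0a = 38341174eabb2423
  after D3: wrote 6B at 0x01 = 90815e8764f4
  after D4: wrote 2B at 0x19 = 74ea
query mem[0x12]=0x42, mem[0x1a]=0xea, mem[0x11]=0x23, mem[0x0f]=0xbb, mem[0x1d]=0xf7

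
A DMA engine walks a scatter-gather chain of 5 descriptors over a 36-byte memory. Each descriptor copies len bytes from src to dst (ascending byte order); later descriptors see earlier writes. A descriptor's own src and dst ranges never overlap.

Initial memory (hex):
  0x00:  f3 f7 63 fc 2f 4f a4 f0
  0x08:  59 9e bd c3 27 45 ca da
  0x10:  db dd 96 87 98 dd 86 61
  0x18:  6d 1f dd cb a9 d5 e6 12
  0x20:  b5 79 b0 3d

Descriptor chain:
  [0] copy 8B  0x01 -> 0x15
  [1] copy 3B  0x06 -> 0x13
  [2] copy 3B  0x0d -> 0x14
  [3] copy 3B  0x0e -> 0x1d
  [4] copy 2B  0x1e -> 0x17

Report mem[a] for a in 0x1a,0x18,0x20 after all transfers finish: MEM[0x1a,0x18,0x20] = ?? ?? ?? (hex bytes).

D0: mem[0x15..0x1c] <- [f7 63 fc 2f 4f a4 f0 59]
D1: mem[0x13..0x15] <- [a4 f0 59]
D2: mem[0x14..0x16] <- [45 ca da]
D3: mem[0x1d..0x1f] <- [ca da db]
D4: mem[0x17..0x18] <- [da db]
query mem[0x1a]=0xa4, mem[0x18]=0xdb, mem[0x20]=0xb5

MEM[0x1a,0x18,0x20] = a4 db b5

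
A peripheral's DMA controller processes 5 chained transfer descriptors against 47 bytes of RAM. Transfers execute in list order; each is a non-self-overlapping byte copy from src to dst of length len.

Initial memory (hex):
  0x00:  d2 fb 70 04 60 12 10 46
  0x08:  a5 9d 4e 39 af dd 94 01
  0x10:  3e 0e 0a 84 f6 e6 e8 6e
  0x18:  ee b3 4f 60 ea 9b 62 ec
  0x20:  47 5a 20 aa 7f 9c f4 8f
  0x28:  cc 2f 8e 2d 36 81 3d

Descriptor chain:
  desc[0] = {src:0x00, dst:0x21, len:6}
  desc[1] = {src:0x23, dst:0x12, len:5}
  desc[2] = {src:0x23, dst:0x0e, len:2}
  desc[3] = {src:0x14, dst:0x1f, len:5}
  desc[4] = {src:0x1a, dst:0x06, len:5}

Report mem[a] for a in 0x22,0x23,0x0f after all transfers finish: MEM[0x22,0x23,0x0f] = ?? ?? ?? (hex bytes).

MEM[0x22,0x23,0x0f] = 6e ee 04

D0: mem[0x21..0x26] <- [d2 fb 70 04 60 12]
D1: mem[0x12..0x16] <- [70 04 60 12 8f]
D2: mem[0x0e..0x0f] <- [70 04]
D3: mem[0x1f..0x23] <- [60 12 8f 6e ee]
D4: mem[0x06..0x0a] <- [4f 60 ea 9b 62]
query mem[0x22]=0x6e, mem[0x23]=0xee, mem[0x0f]=0x04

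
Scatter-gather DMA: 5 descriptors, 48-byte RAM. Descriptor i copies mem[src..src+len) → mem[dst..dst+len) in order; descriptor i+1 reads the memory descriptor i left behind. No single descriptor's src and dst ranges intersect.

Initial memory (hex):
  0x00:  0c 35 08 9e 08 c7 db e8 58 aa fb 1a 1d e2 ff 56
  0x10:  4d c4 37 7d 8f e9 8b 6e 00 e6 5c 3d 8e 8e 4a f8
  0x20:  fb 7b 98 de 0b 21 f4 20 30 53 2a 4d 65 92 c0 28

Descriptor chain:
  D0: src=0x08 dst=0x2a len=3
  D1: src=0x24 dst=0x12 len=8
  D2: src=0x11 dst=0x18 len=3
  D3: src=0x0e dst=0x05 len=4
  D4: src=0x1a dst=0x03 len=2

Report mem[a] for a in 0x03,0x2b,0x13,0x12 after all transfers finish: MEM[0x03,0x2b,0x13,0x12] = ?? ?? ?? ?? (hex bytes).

MEM[0x03,0x2b,0x13,0x12] = 21 aa 21 0b

D0: mem[0x2a..0x2c] <- [58 aa fb]
D1: mem[0x12..0x19] <- [0b 21 f4 20 30 53 58 aa]
D2: mem[0x18..0x1a] <- [c4 0b 21]
D3: mem[0x05..0x08] <- [ff 56 4d c4]
D4: mem[0x03..0x04] <- [21 3d]
query mem[0x03]=0x21, mem[0x2b]=0xaa, mem[0x13]=0x21, mem[0x12]=0x0b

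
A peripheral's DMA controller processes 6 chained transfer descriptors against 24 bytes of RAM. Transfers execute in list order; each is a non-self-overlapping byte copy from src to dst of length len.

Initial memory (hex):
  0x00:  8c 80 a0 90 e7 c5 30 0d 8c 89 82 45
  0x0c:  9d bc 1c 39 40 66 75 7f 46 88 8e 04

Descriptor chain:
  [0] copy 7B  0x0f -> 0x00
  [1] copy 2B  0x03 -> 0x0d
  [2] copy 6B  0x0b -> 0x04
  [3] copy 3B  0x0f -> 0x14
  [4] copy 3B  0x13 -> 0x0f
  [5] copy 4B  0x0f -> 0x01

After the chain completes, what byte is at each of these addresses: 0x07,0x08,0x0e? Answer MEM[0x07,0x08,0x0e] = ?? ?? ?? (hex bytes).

MEM[0x07,0x08,0x0e] = 7f 39 7f

#0 dst[0x00+7] := {0x39,0x40,0x66,0x75,0x7f,0x46,0x88}
#1 dst[0x0d+2] := {0x75,0x7f}
#2 dst[0x04+6] := {0x45,0x9d,0x75,0x7f,0x39,0x40}
#3 dst[0x14+3] := {0x39,0x40,0x66}
#4 dst[0x0f+3] := {0x7f,0x39,0x40}
#5 dst[0x01+4] := {0x7f,0x39,0x40,0x75}
query mem[0x07]=0x7f, mem[0x08]=0x39, mem[0x0e]=0x7f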